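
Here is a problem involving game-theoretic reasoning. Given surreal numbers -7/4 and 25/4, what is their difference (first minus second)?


x = -7/4, y = 25/4
Converting to common denominator: 4
x = -7/4, y = 25/4
x - y = -7/4 - 25/4 = -8

-8


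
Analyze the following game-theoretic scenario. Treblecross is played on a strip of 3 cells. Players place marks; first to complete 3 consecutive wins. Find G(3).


Treblecross: place X on empty cells; 3-in-a-row wins.
Playing within two cells of an existing X lets the opponent win at once, so sensible play treats the cells i-2..i+2 around each X as dead. The player left with no safe cell loses, so this is a normal-play take-away game on strips of safe cells.
Placing X at cell i (0-indexed) of a strip of k safe cells leaves independent strips of sizes max(0, i-2) and max(0, k-i-3). Hence G(k) = mex{ G(max(0,i-2)) XOR G(max(0,k-i-3)) : 0 <= i < k }, with G(0) = 0.
G(1): splits (0,0):0^0=0 -> mex({0}) = 1
G(2): splits (0,0):0^0=0 -> mex({0}) = 1
G(3): splits (0,0):0^0=0 -> mex({0}) = 1
Therefore G(3) = 1.

1


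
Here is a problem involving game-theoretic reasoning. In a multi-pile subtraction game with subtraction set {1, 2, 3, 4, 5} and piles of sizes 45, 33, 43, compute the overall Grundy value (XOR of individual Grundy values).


Subtraction set: {1, 2, 3, 4, 5}
For this subtraction set, G(n) = n mod 6 (period = max + 1 = 6).
Pile 1 (size 45): G(45) = 45 mod 6 = 3
Pile 2 (size 33): G(33) = 33 mod 6 = 3
Pile 3 (size 43): G(43) = 43 mod 6 = 1
Total Grundy value = XOR of all: 3 XOR 3 XOR 1 = 1

1


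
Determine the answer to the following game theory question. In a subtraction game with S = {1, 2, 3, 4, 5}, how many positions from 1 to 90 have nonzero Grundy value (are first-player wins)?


Subtraction set S = {1, 2, 3, 4, 5}, so G(n) = n mod 6.
G(n) = 0 when n is a multiple of 6.
Multiples of 6 in [1, 90]: 15
N-positions (nonzero Grundy) = 90 - 15 = 75

75


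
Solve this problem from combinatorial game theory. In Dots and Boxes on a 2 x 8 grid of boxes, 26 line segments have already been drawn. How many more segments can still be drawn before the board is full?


Grid: 2 x 8 boxes, i.e. 3 rows and 9 columns of dots.
Horizontal edges: (rows + 1) * cols = 3 * 8 = 24
Vertical edges: rows * (cols + 1) = 2 * 9 = 18
Total edges: 24 + 18 = 42
Edges drawn: 26
Remaining: 42 - 26 = 16

16


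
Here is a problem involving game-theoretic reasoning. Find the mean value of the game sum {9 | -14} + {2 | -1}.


G1 = {9 | -14}, G2 = {2 | -1}
Each is a switch {a | b} with numbers a > b; its mean value is (a + b)/2, and mean value is additive over game sums: m(G1 + G2) = m(G1) + m(G2).
Mean of G1 = (9 + (-14))/2 = -5/2 = -5/2
Mean of G2 = (2 + (-1))/2 = 1/2 = 1/2
Mean of G1 + G2 = -5/2 + 1/2 = -2

-2


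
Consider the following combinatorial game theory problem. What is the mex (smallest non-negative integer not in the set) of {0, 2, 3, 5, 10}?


Set = {0, 2, 3, 5, 10}
0 is in the set.
1 is NOT in the set. This is the mex.
mex = 1

1


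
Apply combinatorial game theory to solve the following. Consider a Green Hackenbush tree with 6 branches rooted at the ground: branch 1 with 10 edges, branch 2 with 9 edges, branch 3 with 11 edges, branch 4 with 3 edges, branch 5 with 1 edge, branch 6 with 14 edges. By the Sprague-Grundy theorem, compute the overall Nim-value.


The tree has 6 branches from the ground vertex.
In Green Hackenbush, the Nim-value of a simple path of length k is k.
Branch 1: length 10, Nim-value = 10
Branch 2: length 9, Nim-value = 9
Branch 3: length 11, Nim-value = 11
Branch 4: length 3, Nim-value = 3
Branch 5: length 1, Nim-value = 1
Branch 6: length 14, Nim-value = 14
Total Nim-value = XOR of all branch values:
0 XOR 10 = 10
10 XOR 9 = 3
3 XOR 11 = 8
8 XOR 3 = 11
11 XOR 1 = 10
10 XOR 14 = 4
Nim-value of the tree = 4

4


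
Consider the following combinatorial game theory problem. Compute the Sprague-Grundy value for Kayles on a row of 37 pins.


Kayles: a move removes 1 or 2 adjacent pins from a contiguous row.
Removing pins from a row of k leaves two independent rows (a, b) with a + b = k - 1 (one pin) or a + b = k - 2 (two pins); an end removal gives a = 0.
By Sprague-Grundy, G(k) = mex{ G(a) XOR G(b) } over all these splits. G(0) = 0.
G(1): splits (0,0):0^0=0 -> mex({0}) = 1
G(2): splits (0,1):0^1=1 (0,0):0^0=0 -> mex({0, 1}) = 2
G(3): splits (0,2):0^2=2 (1,1):1^1=0 (0,1):0^1=1 -> mex({0, 1, 2}) = 3
G(4): splits (0,3):0^3=3 (1,2):1^2=3 (0,2):0^2=2 (1,1):1^1=0 -> mex({0, 2, 3}) = 1
G(5): splits (0,4):0^1=1 (1,3):1^3=2 (2,2):2^2=0 (0,3):0^3=3 (1,2):1^2=3 -> mex({0, 1, 2, 3}) = 4
G(6) = mex({0, 1, 2, 4}) = 3
G(7) = mex({0, 1, 3, 4, 5}) = 2
G(8) = mex({0, 2, 3, 5, 6}) = 1
G(9) = mex({0, 1, 2, 3, 6, 7}) = 4
G(10) = mex({0, 1, 3, 4, 5, 7}) = 2
G(11) = mex({0, 1, 2, 3, 4, 5}) = 6
G(12) = mex({0, 1, 2, 3, 5, 6, 7}) = 4
G(13) = mex({0, 2, 3, 4, 6, 7}) = 1
G(14) = mex({0, 1, 4, 5, 6, 7}) = 2
G(15) = mex({0, 1, 2, 3, 4, 5, 6}) = 7
G(16) = mex({0, 2, 3, 5, 6, 7}) = 1
G(17) = mex({0, 1, 2, 3, 5, 6, 7}) = 4
G(18) = mex({0, 1, 2, 4, 5, 6}) = 3
G(19) = mex({0, 1, 3, 4, 5, 7}) = 2
G(20) = mex({0, 2, 3, 4, 5, 6, 7}) = 1
G(21) = mex({0, 1, 2, 3, 5, 6, 7}) = 4
G(22) = mex({0, 1, 2, 3, 4, 5, 7}) = 6
G(23) = mex({0, 1, 2, 3, 4, 5, 6}) = 7
G(24) = mex({0, 1, 2, 3, 5, 6, 7}) = 4
G(25) = mex({0, 2, 3, 4, 6, 7}) = 1
G(26) = mex({0, 1, 3, 4, 5, 6, 7}) = 2
G(27) = mex({0, 1, 2, 3, 4, 5, 6, 7}) = 8
G(28) = mex({0, 1, 2, 3, 4, 6, 7, 8}) = 5
G(29) = mex({0, 1, 2, 3, 5, 6, 7, 8, 9}) = 4
G(30) = mex({0, 1, 2, 3, 4, 5, 6, 9, 10}) = 7
G(31) = mex({0, 1, 3, 4, 5, 7, 10, 11}) = 2
G(32) = mex({0, 2, 3, 4, 5, 6, 7, 9, 11}) = 1
G(33) = mex({0, 1, 2, 3, 4, 5, 6, 7, 9, 12}) = 8
G(34) = mex({0, 1, 2, 3, 4, 5, 7, 8, 11, 12}) = 6
G(35) = mex({0, 1, 2, 3, 4, 5, 6, 8, 9, 10, 11}) = 7
G(36) = mex({0, 1, 2, 3, 5, 6, 7, 9, 10}) = 4
G(37) = mex({0, 2, 3, 4, 6, 7, 9, 10, 11, 12}) = 1
Therefore G(37) = 1.

1


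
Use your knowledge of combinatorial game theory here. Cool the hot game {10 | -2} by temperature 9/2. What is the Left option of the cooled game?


Original game: {10 | -2} (a switch {a | b} with a > b).
Cooling by t (for t below the temperature (a - b)/2 = 6) taxes each move by t: {a | b} cooled by t is {a - t | b + t}.
Cooling amount: t = 9/2
Cooled Left option: 10 - 9/2 = 11/2
Cooled Right option: -2 + 9/2 = 5/2
Cooled game: {11/2 | 5/2}
Left option = 11/2

11/2


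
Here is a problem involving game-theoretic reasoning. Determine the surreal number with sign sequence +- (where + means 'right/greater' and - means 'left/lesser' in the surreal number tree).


Sign expansion: +-
Rule: track bounds (lo, hi), initially (-inf, +inf). On '+', the current value becomes lo and we move to the simplest number in (value, hi): value + 1 if hi = +inf, otherwise the midpoint (value + hi)/2. On '-', the current value becomes hi and we move to value - 1 if lo = -inf, otherwise the midpoint (lo + value)/2.
Start at 0.
Step 1: sign = +, move right. Bounds: (0, +inf). Value = 1
Step 2: sign = -, move left. Bounds: (0, 1). Value = 1/2
The surreal number with sign expansion +- is 1/2.

1/2


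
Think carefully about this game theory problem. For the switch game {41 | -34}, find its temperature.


The game is {41 | -34}, a switch {a | b} with numbers a > b.
Cooling {a | b} by t gives {a - t | b + t}, which stops being hot when a - t = b + t, i.e. at t = (a - b)/2. So the temperature of a switch is (a - b)/2.
Temperature = (Left option - Right option) / 2
= (41 - (-34)) / 2
= 75 / 2
= 75/2

75/2


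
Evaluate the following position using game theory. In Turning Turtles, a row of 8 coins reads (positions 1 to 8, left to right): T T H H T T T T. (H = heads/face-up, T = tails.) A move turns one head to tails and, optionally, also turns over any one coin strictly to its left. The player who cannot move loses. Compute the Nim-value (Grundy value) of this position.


Coins: T T H H T T T T
Key fact: a single head at position k behaves exactly like a Nim heap of size k (turning it to T and optionally flipping a coin at j < k corresponds to moving the heap from k to j, or to 0), and heads combine as a disjunctive sum (two heads at the same place would cancel, matching j XOR j = 0). So the Nim-value is the XOR of the 1-indexed positions of the heads.
Face-up positions (1-indexed): [3, 4]
XOR 0 with 3: 0 XOR 3 = 3
XOR 3 with 4: 3 XOR 4 = 7
Nim-value = 7

7


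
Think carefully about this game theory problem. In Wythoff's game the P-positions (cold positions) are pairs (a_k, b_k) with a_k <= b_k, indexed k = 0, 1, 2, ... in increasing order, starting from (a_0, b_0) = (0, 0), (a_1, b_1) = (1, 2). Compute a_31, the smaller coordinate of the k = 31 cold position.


By Wythoff's theorem, a_k = floor(k * phi) and b_k = floor(k * phi^2) = a_k + k, where phi = (1 + sqrt(5))/2 is the golden ratio.
phi = (1 + sqrt(5))/2 = 1.618034
k = 31
k * phi = 31 * 1.618034 = 50.159054
a_31 = floor(k * phi) = 50

50


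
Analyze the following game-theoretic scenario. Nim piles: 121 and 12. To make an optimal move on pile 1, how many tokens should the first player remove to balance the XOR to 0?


Piles: 121 and 12
Current XOR: 121 XOR 12 = 117 (non-zero, so this is an N-position).
To make the XOR zero, we need to find a move that balances the piles.
For pile 1 (size 121): target = 121 XOR 117 = 12
We reduce pile 1 from 121 to 12.
Tokens removed: 121 - 12 = 109
Verification: 12 XOR 12 = 0

109


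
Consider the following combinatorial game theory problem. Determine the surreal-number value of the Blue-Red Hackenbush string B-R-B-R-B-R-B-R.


Edges (from ground): B-R-B-R-B-R-B-R
By Berlekamp's sign-expansion rule, a Blue-Red Hackenbush stalk has the value of the surreal number whose sign sequence is the edge sequence with B -> + and R -> -.
Sign sequence: +-+-+-+-
Trace the sign expansion in the surreal number tree, starting from 0:
Edge 1: B (sign +) -> bounds (0, +inf), value = 1
Edge 2: R (sign -) -> bounds (0, 1), value = 1/2
Edge 3: B (sign +) -> bounds (1/2, 1), value = 3/4
Edge 4: R (sign -) -> bounds (1/2, 3/4), value = 5/8
Edge 5: B (sign +) -> bounds (5/8, 3/4), value = 11/16
Edge 6: R (sign -) -> bounds (5/8, 11/16), value = 21/32
Edge 7: B (sign +) -> bounds (21/32, 11/16), value = 43/64
Edge 8: R (sign -) -> bounds (21/32, 43/64), value = 85/128
Game value = 85/128

85/128


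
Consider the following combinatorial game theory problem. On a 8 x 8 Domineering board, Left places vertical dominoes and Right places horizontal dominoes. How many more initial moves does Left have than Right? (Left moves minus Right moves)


Board is 8 x 8 (rows x cols).
Left (vertical) placements: (rows-1) * cols = 7 * 8 = 56
Right (horizontal) placements: rows * (cols-1) = 8 * 7 = 56
Advantage = Left - Right = 56 - 56 = 0

0


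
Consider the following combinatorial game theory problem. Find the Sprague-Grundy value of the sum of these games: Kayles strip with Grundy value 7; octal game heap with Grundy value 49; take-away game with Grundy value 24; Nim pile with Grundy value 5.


By the Sprague-Grundy theorem, the Grundy value of a sum of games is the XOR of individual Grundy values.
Kayles strip: Grundy value = 7. Running XOR: 0 XOR 7 = 7
octal game heap: Grundy value = 49. Running XOR: 7 XOR 49 = 54
take-away game: Grundy value = 24. Running XOR: 54 XOR 24 = 46
Nim pile: Grundy value = 5. Running XOR: 46 XOR 5 = 43
The combined Grundy value is 43.

43


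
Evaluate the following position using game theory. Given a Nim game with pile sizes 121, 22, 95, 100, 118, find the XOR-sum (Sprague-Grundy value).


We need the XOR (exclusive or) of all pile sizes.
After XOR-ing pile 1 (size 121): 0 XOR 121 = 121
After XOR-ing pile 2 (size 22): 121 XOR 22 = 111
After XOR-ing pile 3 (size 95): 111 XOR 95 = 48
After XOR-ing pile 4 (size 100): 48 XOR 100 = 84
After XOR-ing pile 5 (size 118): 84 XOR 118 = 34
The Nim-value of this position is 34.

34


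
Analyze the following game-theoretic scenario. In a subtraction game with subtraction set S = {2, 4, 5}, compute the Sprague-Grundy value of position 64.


The subtraction set is S = {2, 4, 5}.
G(k) = mex{ G(k - s) : s in S, s <= k }. We compute iteratively: G(0) = 0.
G(1) = mex({}) = 0
G(2) = mex({0}) = 1
G(3) = mex({0}) = 1
G(4) = mex({0, 1}) = 2
G(5) = mex({0, 1}) = 2
G(6) = mex({0, 1, 2}) = 3
G(7) = mex({1, 2}) = 0
G(8) = mex({1, 2, 3}) = 0
G(9) = mex({0, 2}) = 1
G(10) = mex({0, 2, 3}) = 1
G(11) = mex({0, 1, 3}) = 2
Observe that G(7)..G(11) = 0, 0, 1, 1, 2 repeats G(0)..G(4) = 0, 0, 1, 1, 2.
For k >= max(S) = 5, G(k) is determined by the previous 5 values G(k-5)..G(k-1); a window of 5 consecutive values has recurred shifted by 7, so by induction G(k + 7) = G(k) for all k >= 0: the sequence is periodic from the start with period 7.
One period: G(0..6) = 0, 0, 1, 1, 2, 2, 3.
64 mod 7 = 1, so G(64) = G(1) = 0.

0


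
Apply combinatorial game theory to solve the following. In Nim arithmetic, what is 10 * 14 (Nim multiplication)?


Nim multiplication is bilinear over XOR: (u XOR v) * w = (u*w) XOR (v*w).
So we split each operand into its bit components and XOR the pairwise Nim products.
10 = 2 + 8 (as XOR of powers of 2).
14 = 2 + 4 + 8 (as XOR of powers of 2).
Using the standard Nim-product table on single bits:
  2*2 = 3,   2*4 = 8,   2*8 = 12,
  4*4 = 6,   4*8 = 11,  8*8 = 13,
and  1*x = x (identity), k*l = l*k (commutative).
Pairwise Nim products:
  2 * 2 = 3
  2 * 4 = 8
  2 * 8 = 12
  8 * 2 = 12
  8 * 4 = 11
  8 * 8 = 13
XOR them: 3 XOR 8 XOR 12 XOR 12 XOR 11 XOR 13 = 13.
Result: 10 * 14 = 13 (in Nim).

13


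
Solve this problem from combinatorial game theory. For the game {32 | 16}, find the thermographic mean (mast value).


Game = {32 | 16}, a switch {a | b} with numbers a > b.
Its thermograph has left wall a - t and right wall b + t, which meet at t = (a - b)/2, where both equal (a + b)/2. So the mast (mean value) is at (a + b)/2.
Mean = (32 + (16))/2 = 48/2 = 24

24


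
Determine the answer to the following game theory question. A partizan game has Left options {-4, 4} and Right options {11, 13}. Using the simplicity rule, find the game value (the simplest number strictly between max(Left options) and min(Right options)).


Left options: {-4, 4}, max = 4
Right options: {11, 13}, min = 11
All options are numbers and max(Left) < min(Right), so by the simplicity theorem the value is the simplest (earliest-born) number strictly between 4 and 11.
Integers 5 through 10 all lie strictly between 4 and 11.
Among integers, the simplest (lowest birthday = smallest |n|; 0 is born on day 0, +-n on day n) is 5.
No non-integer in the interval can be simpler: if x is a non-integer in the interval, then floor(x) or ceil(x) also lies in the interval (the interval contains an integer), and both are proper prefixes of x's sign expansion, i.e. born earlier. So the game value is 5.
Game value = 5

5


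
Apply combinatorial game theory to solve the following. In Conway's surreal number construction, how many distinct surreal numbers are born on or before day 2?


Day 0: {|} = 0 is born. Count = 1.
Day n: the number of surreal numbers born by day n is 2^(n+1) - 1.
By day 0: 2^1 - 1 = 1
By day 1: 2^2 - 1 = 3
By day 2: 2^3 - 1 = 7
By day 2: 7 surreal numbers.

7


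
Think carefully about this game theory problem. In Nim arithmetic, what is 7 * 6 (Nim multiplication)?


Nim multiplication is bilinear over XOR: (u XOR v) * w = (u*w) XOR (v*w).
So we split each operand into its bit components and XOR the pairwise Nim products.
7 = 1 + 2 + 4 (as XOR of powers of 2).
6 = 2 + 4 (as XOR of powers of 2).
Using the standard Nim-product table on single bits:
  2*2 = 3,   2*4 = 8,   2*8 = 12,
  4*4 = 6,   4*8 = 11,  8*8 = 13,
and  1*x = x (identity), k*l = l*k (commutative).
Pairwise Nim products:
  1 * 2 = 2
  1 * 4 = 4
  2 * 2 = 3
  2 * 4 = 8
  4 * 2 = 8
  4 * 4 = 6
XOR them: 2 XOR 4 XOR 3 XOR 8 XOR 8 XOR 6 = 3.
Result: 7 * 6 = 3 (in Nim).

3


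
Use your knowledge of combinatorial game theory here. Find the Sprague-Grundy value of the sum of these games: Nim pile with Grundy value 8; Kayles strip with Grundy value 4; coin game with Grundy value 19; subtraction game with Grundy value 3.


By the Sprague-Grundy theorem, the Grundy value of a sum of games is the XOR of individual Grundy values.
Nim pile: Grundy value = 8. Running XOR: 0 XOR 8 = 8
Kayles strip: Grundy value = 4. Running XOR: 8 XOR 4 = 12
coin game: Grundy value = 19. Running XOR: 12 XOR 19 = 31
subtraction game: Grundy value = 3. Running XOR: 31 XOR 3 = 28
The combined Grundy value is 28.

28


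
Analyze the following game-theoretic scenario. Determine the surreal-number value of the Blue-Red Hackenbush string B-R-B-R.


Edges (from ground): B-R-B-R
By Berlekamp's sign-expansion rule, a Blue-Red Hackenbush stalk has the value of the surreal number whose sign sequence is the edge sequence with B -> + and R -> -.
Sign sequence: +-+-
Trace the sign expansion in the surreal number tree, starting from 0:
Edge 1: B (sign +) -> bounds (0, +inf), value = 1
Edge 2: R (sign -) -> bounds (0, 1), value = 1/2
Edge 3: B (sign +) -> bounds (1/2, 1), value = 3/4
Edge 4: R (sign -) -> bounds (1/2, 3/4), value = 5/8
Game value = 5/8

5/8


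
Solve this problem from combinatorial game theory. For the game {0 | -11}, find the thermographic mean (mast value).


Game = {0 | -11}, a switch {a | b} with numbers a > b.
Its thermograph has left wall a - t and right wall b + t, which meet at t = (a - b)/2, where both equal (a + b)/2. So the mast (mean value) is at (a + b)/2.
Mean = (0 + (-11))/2 = -11/2 = -11/2

-11/2


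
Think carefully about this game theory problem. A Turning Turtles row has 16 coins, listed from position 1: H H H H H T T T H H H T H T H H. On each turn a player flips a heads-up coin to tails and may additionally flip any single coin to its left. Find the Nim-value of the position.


Coins: H H H H H T T T H H H T H T H H
Key fact: a single head at position k behaves exactly like a Nim heap of size k (turning it to T and optionally flipping a coin at j < k corresponds to moving the heap from k to j, or to 0), and heads combine as a disjunctive sum (two heads at the same place would cancel, matching j XOR j = 0). So the Nim-value is the XOR of the 1-indexed positions of the heads.
Face-up positions (1-indexed): [1, 2, 3, 4, 5, 9, 10, 11, 13, 15, 16]
XOR 0 with 1: 0 XOR 1 = 1
XOR 1 with 2: 1 XOR 2 = 3
XOR 3 with 3: 3 XOR 3 = 0
XOR 0 with 4: 0 XOR 4 = 4
XOR 4 with 5: 4 XOR 5 = 1
XOR 1 with 9: 1 XOR 9 = 8
XOR 8 with 10: 8 XOR 10 = 2
XOR 2 with 11: 2 XOR 11 = 9
XOR 9 with 13: 9 XOR 13 = 4
XOR 4 with 15: 4 XOR 15 = 11
XOR 11 with 16: 11 XOR 16 = 27
Nim-value = 27

27


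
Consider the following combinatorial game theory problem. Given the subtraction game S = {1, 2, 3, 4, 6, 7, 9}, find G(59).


The subtraction set is S = {1, 2, 3, 4, 6, 7, 9}.
G(k) = mex{ G(k - s) : s in S, s <= k }. We compute iteratively: G(0) = 0.
G(1) = mex({0}) = 1
G(2) = mex({0, 1}) = 2
G(3) = mex({0, 1, 2}) = 3
G(4) = mex({0, 1, 2, 3}) = 4
G(5) = mex({1, 2, 3, 4}) = 0
G(6) = mex({0, 2, 3, 4}) = 1
G(7) = mex({0, 1, 3, 4}) = 2
G(8) = mex({0, 1, 2, 4}) = 3
G(9) = mex({0, 1, 2, 3}) = 4
G(10) = mex({1, 2, 3, 4}) = 0
G(11) = mex({0, 2, 3, 4}) = 1
G(12) = mex({0, 1, 3, 4}) = 2
G(13) = mex({0, 1, 2, 4}) = 3
Observe that G(5)..G(13) = 0, 1, 2, 3, 4, 0, 1, 2, 3 repeats G(0)..G(8) = 0, 1, 2, 3, 4, 0, 1, 2, 3.
For k >= max(S) = 9, G(k) is determined by the previous 9 values G(k-9)..G(k-1); a window of 9 consecutive values has recurred shifted by 5, so by induction G(k + 5) = G(k) for all k >= 0: the sequence is periodic from the start with period 5.
One period: G(0..4) = 0, 1, 2, 3, 4.
59 mod 5 = 4, so G(59) = G(4) = 4.

4


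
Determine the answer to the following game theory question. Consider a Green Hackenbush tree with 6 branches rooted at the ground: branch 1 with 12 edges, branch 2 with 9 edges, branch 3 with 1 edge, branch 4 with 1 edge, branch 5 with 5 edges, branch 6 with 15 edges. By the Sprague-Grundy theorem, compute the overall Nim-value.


The tree has 6 branches from the ground vertex.
In Green Hackenbush, the Nim-value of a simple path of length k is k.
Branch 1: length 12, Nim-value = 12
Branch 2: length 9, Nim-value = 9
Branch 3: length 1, Nim-value = 1
Branch 4: length 1, Nim-value = 1
Branch 5: length 5, Nim-value = 5
Branch 6: length 15, Nim-value = 15
Total Nim-value = XOR of all branch values:
0 XOR 12 = 12
12 XOR 9 = 5
5 XOR 1 = 4
4 XOR 1 = 5
5 XOR 5 = 0
0 XOR 15 = 15
Nim-value of the tree = 15

15


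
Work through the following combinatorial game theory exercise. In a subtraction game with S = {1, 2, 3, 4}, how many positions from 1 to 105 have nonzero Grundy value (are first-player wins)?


Subtraction set S = {1, 2, 3, 4}, so G(n) = n mod 5.
G(n) = 0 when n is a multiple of 5.
Multiples of 5 in [1, 105]: 21
N-positions (nonzero Grundy) = 105 - 21 = 84

84


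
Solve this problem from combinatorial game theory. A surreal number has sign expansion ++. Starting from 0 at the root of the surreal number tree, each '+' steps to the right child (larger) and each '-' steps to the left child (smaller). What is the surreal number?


Sign expansion: ++
Rule: track bounds (lo, hi), initially (-inf, +inf). On '+', the current value becomes lo and we move to the simplest number in (value, hi): value + 1 if hi = +inf, otherwise the midpoint (value + hi)/2. On '-', the current value becomes hi and we move to value - 1 if lo = -inf, otherwise the midpoint (lo + value)/2.
Start at 0.
Step 1: sign = +, move right. Bounds: (0, +inf). Value = 1
Step 2: sign = +, move right. Bounds: (1, +inf). Value = 2
The surreal number with sign expansion ++ is 2.

2


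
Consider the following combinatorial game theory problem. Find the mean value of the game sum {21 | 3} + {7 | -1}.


G1 = {21 | 3}, G2 = {7 | -1}
Each is a switch {a | b} with numbers a > b; its mean value is (a + b)/2, and mean value is additive over game sums: m(G1 + G2) = m(G1) + m(G2).
Mean of G1 = (21 + (3))/2 = 24/2 = 12
Mean of G2 = (7 + (-1))/2 = 6/2 = 3
Mean of G1 + G2 = 12 + 3 = 15

15


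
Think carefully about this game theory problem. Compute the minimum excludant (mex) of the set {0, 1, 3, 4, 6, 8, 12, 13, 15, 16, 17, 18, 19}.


Set = {0, 1, 3, 4, 6, 8, 12, 13, 15, 16, 17, 18, 19}
0 is in the set.
1 is in the set.
2 is NOT in the set. This is the mex.
mex = 2

2


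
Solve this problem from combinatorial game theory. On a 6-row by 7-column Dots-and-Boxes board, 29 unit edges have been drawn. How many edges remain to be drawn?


Grid: 6 x 7 boxes, i.e. 7 rows and 8 columns of dots.
Horizontal edges: (rows + 1) * cols = 7 * 7 = 49
Vertical edges: rows * (cols + 1) = 6 * 8 = 48
Total edges: 49 + 48 = 97
Edges drawn: 29
Remaining: 97 - 29 = 68

68


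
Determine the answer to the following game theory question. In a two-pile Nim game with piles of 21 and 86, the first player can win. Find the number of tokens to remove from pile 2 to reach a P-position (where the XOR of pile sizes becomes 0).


Piles: 21 and 86
Current XOR: 21 XOR 86 = 67 (non-zero, so this is an N-position).
To make the XOR zero, we need to find a move that balances the piles.
For pile 2 (size 86): target = 86 XOR 67 = 21
We reduce pile 2 from 86 to 21.
Tokens removed: 86 - 21 = 65
Verification: 21 XOR 21 = 0

65


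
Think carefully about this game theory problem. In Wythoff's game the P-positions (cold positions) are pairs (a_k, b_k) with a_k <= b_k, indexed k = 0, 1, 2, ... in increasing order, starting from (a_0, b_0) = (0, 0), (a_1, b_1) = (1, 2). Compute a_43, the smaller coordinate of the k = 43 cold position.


By Wythoff's theorem, a_k = floor(k * phi) and b_k = floor(k * phi^2) = a_k + k, where phi = (1 + sqrt(5))/2 is the golden ratio.
phi = (1 + sqrt(5))/2 = 1.618034
k = 43
k * phi = 43 * 1.618034 = 69.575462
a_43 = floor(k * phi) = 69

69


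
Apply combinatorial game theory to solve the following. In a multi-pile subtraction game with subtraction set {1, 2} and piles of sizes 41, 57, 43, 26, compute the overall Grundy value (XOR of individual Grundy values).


Subtraction set: {1, 2}
For this subtraction set, G(n) = n mod 3 (period = max + 1 = 3).
Pile 1 (size 41): G(41) = 41 mod 3 = 2
Pile 2 (size 57): G(57) = 57 mod 3 = 0
Pile 3 (size 43): G(43) = 43 mod 3 = 1
Pile 4 (size 26): G(26) = 26 mod 3 = 2
Total Grundy value = XOR of all: 2 XOR 0 XOR 1 XOR 2 = 1

1


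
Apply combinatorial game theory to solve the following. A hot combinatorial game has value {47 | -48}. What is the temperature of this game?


The game is {47 | -48}, a switch {a | b} with numbers a > b.
Cooling {a | b} by t gives {a - t | b + t}, which stops being hot when a - t = b + t, i.e. at t = (a - b)/2. So the temperature of a switch is (a - b)/2.
Temperature = (Left option - Right option) / 2
= (47 - (-48)) / 2
= 95 / 2
= 95/2

95/2


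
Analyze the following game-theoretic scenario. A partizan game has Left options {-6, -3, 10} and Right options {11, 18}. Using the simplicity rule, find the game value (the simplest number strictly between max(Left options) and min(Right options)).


Left options: {-6, -3, 10}, max = 10
Right options: {11, 18}, min = 11
All options are numbers and max(Left) < min(Right), so by the simplicity theorem the value is the simplest (earliest-born) number strictly between 10 and 11.
No integer lies strictly between 10 and 11, so the value is the dyadic rational m/2^k in the interval with the smallest k (then m odd); search k = 1, 2, ...:
Denominator 2: 21/2 lies strictly between 10 and 11 -- found.
The simplest number in the interval is 21/2.
Game value = 21/2

21/2


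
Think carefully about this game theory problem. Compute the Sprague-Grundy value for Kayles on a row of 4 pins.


Kayles: a move removes 1 or 2 adjacent pins from a contiguous row.
Removing pins from a row of k leaves two independent rows (a, b) with a + b = k - 1 (one pin) or a + b = k - 2 (two pins); an end removal gives a = 0.
By Sprague-Grundy, G(k) = mex{ G(a) XOR G(b) } over all these splits. G(0) = 0.
G(1): splits (0,0):0^0=0 -> mex({0}) = 1
G(2): splits (0,1):0^1=1 (0,0):0^0=0 -> mex({0, 1}) = 2
G(3): splits (0,2):0^2=2 (1,1):1^1=0 (0,1):0^1=1 -> mex({0, 1, 2}) = 3
G(4): splits (0,3):0^3=3 (1,2):1^2=3 (0,2):0^2=2 (1,1):1^1=0 -> mex({0, 2, 3}) = 1
Therefore G(4) = 1.

1


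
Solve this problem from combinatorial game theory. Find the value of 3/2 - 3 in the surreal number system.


x = 3/2, y = 3
Converting to common denominator: 2
x = 3/2, y = 6/2
x - y = 3/2 - 3 = -3/2

-3/2


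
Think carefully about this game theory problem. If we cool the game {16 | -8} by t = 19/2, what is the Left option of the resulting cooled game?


Original game: {16 | -8} (a switch {a | b} with a > b).
Cooling by t (for t below the temperature (a - b)/2 = 12) taxes each move by t: {a | b} cooled by t is {a - t | b + t}.
Cooling amount: t = 19/2
Cooled Left option: 16 - 19/2 = 13/2
Cooled Right option: -8 + 19/2 = 3/2
Cooled game: {13/2 | 3/2}
Left option = 13/2

13/2


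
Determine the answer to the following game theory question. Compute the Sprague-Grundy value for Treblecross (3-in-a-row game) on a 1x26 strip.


Treblecross: place X on empty cells; 3-in-a-row wins.
Playing within two cells of an existing X lets the opponent win at once, so sensible play treats the cells i-2..i+2 around each X as dead. The player left with no safe cell loses, so this is a normal-play take-away game on strips of safe cells.
Placing X at cell i (0-indexed) of a strip of k safe cells leaves independent strips of sizes max(0, i-2) and max(0, k-i-3). Hence G(k) = mex{ G(max(0,i-2)) XOR G(max(0,k-i-3)) : 0 <= i < k }, with G(0) = 0.
G(1): splits (0,0):0^0=0 -> mex({0}) = 1
G(2): splits (0,0):0^0=0 -> mex({0}) = 1
G(3): splits (0,0):0^0=0 -> mex({0}) = 1
G(4): splits (0,1):0^1=1 (0,0):0^0=0 -> mex({0, 1}) = 2
G(5): splits (0,2):0^1=1 (0,1):0^1=1 (0,0):0^0=0 -> mex({0, 1}) = 2
G(6) = mex({1}) = 0
G(7) = mex({0, 1, 2}) = 3
G(8) = mex({0, 1, 2}) = 3
G(9) = mex({0, 2}) = 1
G(10) = mex({0, 2, 3}) = 1
G(11) = mex({0, 3}) = 1
G(12) = mex({1, 3}) = 0
G(13) = mex({0, 1, 2, 3}) = 4
G(14) = mex({0, 1, 2}) = 3
G(15) = mex({0, 1, 2}) = 3
G(16) = mex({0, 1, 2, 4}) = 3
G(17) = mex({0, 1, 3, 4}) = 2
G(18) = mex({0, 1, 3, 4}) = 2
G(19) = mex({0, 1, 3, 5}) = 2
G(20) = mex({0, 1, 2, 3, 5}) = 4
G(21) = mex({0, 1, 2, 3, 5}) = 4
G(22) = mex({1, 2, 6}) = 0
G(23) = mex({0, 1, 2, 3, 4, 6}) = 5
G(24) = mex({0, 1, 2, 3, 4}) = 5
G(25) = mex({0, 1, 3, 4, 7}) = 2
G(26) = mex({0, 1, 3, 4, 5, 7}) = 2
Therefore G(26) = 2.

2


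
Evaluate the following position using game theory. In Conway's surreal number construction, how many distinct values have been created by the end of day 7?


Day 0: {|} = 0 is born. Count = 1.
Day n: the number of surreal numbers born by day n is 2^(n+1) - 1.
By day 0: 2^1 - 1 = 1
By day 1: 2^2 - 1 = 3
By day 2: 2^3 - 1 = 7
By day 3: 2^4 - 1 = 15
By day 4: 2^5 - 1 = 31
By day 5: 2^6 - 1 = 63
By day 6: 2^7 - 1 = 127
By day 7: 2^8 - 1 = 255
By day 7: 255 surreal numbers.

255


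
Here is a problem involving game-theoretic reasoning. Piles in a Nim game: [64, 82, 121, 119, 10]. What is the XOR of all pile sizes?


We need the XOR (exclusive or) of all pile sizes.
After XOR-ing pile 1 (size 64): 0 XOR 64 = 64
After XOR-ing pile 2 (size 82): 64 XOR 82 = 18
After XOR-ing pile 3 (size 121): 18 XOR 121 = 107
After XOR-ing pile 4 (size 119): 107 XOR 119 = 28
After XOR-ing pile 5 (size 10): 28 XOR 10 = 22
The Nim-value of this position is 22.

22


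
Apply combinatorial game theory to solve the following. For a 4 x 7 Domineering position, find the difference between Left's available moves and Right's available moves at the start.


Board is 4 x 7 (rows x cols).
Left (vertical) placements: (rows-1) * cols = 3 * 7 = 21
Right (horizontal) placements: rows * (cols-1) = 4 * 6 = 24
Advantage = Left - Right = 21 - 24 = -3

-3


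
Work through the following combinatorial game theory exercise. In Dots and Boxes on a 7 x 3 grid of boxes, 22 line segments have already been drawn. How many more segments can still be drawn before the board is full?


Grid: 7 x 3 boxes, i.e. 8 rows and 4 columns of dots.
Horizontal edges: (rows + 1) * cols = 8 * 3 = 24
Vertical edges: rows * (cols + 1) = 7 * 4 = 28
Total edges: 24 + 28 = 52
Edges drawn: 22
Remaining: 52 - 22 = 30

30


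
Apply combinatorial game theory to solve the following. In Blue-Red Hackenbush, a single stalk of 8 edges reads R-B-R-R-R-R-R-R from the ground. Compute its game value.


Edges (from ground): R-B-R-R-R-R-R-R
By Berlekamp's sign-expansion rule, a Blue-Red Hackenbush stalk has the value of the surreal number whose sign sequence is the edge sequence with B -> + and R -> -.
Sign sequence: -+------
Trace the sign expansion in the surreal number tree, starting from 0:
Edge 1: R (sign -) -> bounds (-inf, 0), value = -1
Edge 2: B (sign +) -> bounds (-1, 0), value = -1/2
Edge 3: R (sign -) -> bounds (-1, -1/2), value = -3/4
Edge 4: R (sign -) -> bounds (-1, -3/4), value = -7/8
Edge 5: R (sign -) -> bounds (-1, -7/8), value = -15/16
Edge 6: R (sign -) -> bounds (-1, -15/16), value = -31/32
Edge 7: R (sign -) -> bounds (-1, -31/32), value = -63/64
Edge 8: R (sign -) -> bounds (-1, -63/64), value = -127/128
Game value = -127/128

-127/128


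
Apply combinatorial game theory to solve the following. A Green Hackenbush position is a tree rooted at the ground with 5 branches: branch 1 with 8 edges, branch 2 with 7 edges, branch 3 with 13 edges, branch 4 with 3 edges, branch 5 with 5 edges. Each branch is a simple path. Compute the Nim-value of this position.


The tree has 5 branches from the ground vertex.
In Green Hackenbush, the Nim-value of a simple path of length k is k.
Branch 1: length 8, Nim-value = 8
Branch 2: length 7, Nim-value = 7
Branch 3: length 13, Nim-value = 13
Branch 4: length 3, Nim-value = 3
Branch 5: length 5, Nim-value = 5
Total Nim-value = XOR of all branch values:
0 XOR 8 = 8
8 XOR 7 = 15
15 XOR 13 = 2
2 XOR 3 = 1
1 XOR 5 = 4
Nim-value of the tree = 4

4


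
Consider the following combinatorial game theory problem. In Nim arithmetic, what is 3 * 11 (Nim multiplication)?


Nim multiplication is bilinear over XOR: (u XOR v) * w = (u*w) XOR (v*w).
So we split each operand into its bit components and XOR the pairwise Nim products.
3 = 1 + 2 (as XOR of powers of 2).
11 = 1 + 2 + 8 (as XOR of powers of 2).
Using the standard Nim-product table on single bits:
  2*2 = 3,   2*4 = 8,   2*8 = 12,
  4*4 = 6,   4*8 = 11,  8*8 = 13,
and  1*x = x (identity), k*l = l*k (commutative).
Pairwise Nim products:
  1 * 1 = 1
  1 * 2 = 2
  1 * 8 = 8
  2 * 1 = 2
  2 * 2 = 3
  2 * 8 = 12
XOR them: 1 XOR 2 XOR 8 XOR 2 XOR 3 XOR 12 = 6.
Result: 3 * 11 = 6 (in Nim).

6


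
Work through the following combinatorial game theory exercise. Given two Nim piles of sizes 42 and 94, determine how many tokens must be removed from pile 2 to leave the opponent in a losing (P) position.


Piles: 42 and 94
Current XOR: 42 XOR 94 = 116 (non-zero, so this is an N-position).
To make the XOR zero, we need to find a move that balances the piles.
For pile 2 (size 94): target = 94 XOR 116 = 42
We reduce pile 2 from 94 to 42.
Tokens removed: 94 - 42 = 52
Verification: 42 XOR 42 = 0

52


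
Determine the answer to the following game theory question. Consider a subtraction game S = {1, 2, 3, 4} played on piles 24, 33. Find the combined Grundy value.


Subtraction set: {1, 2, 3, 4}
For this subtraction set, G(n) = n mod 5 (period = max + 1 = 5).
Pile 1 (size 24): G(24) = 24 mod 5 = 4
Pile 2 (size 33): G(33) = 33 mod 5 = 3
Total Grundy value = XOR of all: 4 XOR 3 = 7

7


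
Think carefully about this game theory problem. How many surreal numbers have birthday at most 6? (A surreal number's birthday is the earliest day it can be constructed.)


Day 0: {|} = 0 is born. Count = 1.
Day n: the number of surreal numbers born by day n is 2^(n+1) - 1.
By day 0: 2^1 - 1 = 1
By day 1: 2^2 - 1 = 3
By day 2: 2^3 - 1 = 7
By day 3: 2^4 - 1 = 15
By day 4: 2^5 - 1 = 31
By day 5: 2^6 - 1 = 63
By day 6: 2^7 - 1 = 127
By day 6: 127 surreal numbers.

127


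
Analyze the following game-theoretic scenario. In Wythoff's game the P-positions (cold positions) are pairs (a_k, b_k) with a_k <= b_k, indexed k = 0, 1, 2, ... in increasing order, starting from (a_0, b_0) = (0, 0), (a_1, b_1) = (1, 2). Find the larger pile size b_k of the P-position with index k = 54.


By Wythoff's theorem, a_k = floor(k * phi) and b_k = floor(k * phi^2) = a_k + k, where phi = (1 + sqrt(5))/2 is the golden ratio.
phi = (1 + sqrt(5))/2 = 1.618034
phi^2 = phi + 1 = 2.618034
k = 54
k * phi^2 = 54 * 2.618034 = 141.373835
b_54 = floor(k * phi^2) = 141 (check: a_54 + k = 87 + 54 = 141)

141


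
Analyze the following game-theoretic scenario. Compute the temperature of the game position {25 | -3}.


The game is {25 | -3}, a switch {a | b} with numbers a > b.
Cooling {a | b} by t gives {a - t | b + t}, which stops being hot when a - t = b + t, i.e. at t = (a - b)/2. So the temperature of a switch is (a - b)/2.
Temperature = (Left option - Right option) / 2
= (25 - (-3)) / 2
= 28 / 2
= 14

14


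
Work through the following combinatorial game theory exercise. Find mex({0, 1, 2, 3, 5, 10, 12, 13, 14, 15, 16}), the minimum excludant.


Set = {0, 1, 2, 3, 5, 10, 12, 13, 14, 15, 16}
0 is in the set.
1 is in the set.
2 is in the set.
3 is in the set.
4 is NOT in the set. This is the mex.
mex = 4

4


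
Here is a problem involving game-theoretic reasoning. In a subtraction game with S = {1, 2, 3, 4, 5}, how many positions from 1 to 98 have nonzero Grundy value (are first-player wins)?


Subtraction set S = {1, 2, 3, 4, 5}, so G(n) = n mod 6.
G(n) = 0 when n is a multiple of 6.
Multiples of 6 in [1, 98]: 16
N-positions (nonzero Grundy) = 98 - 16 = 82

82


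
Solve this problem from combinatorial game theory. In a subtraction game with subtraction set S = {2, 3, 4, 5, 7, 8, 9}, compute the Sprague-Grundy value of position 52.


The subtraction set is S = {2, 3, 4, 5, 7, 8, 9}.
G(k) = mex{ G(k - s) : s in S, s <= k }. We compute iteratively: G(0) = 0.
G(1) = mex({}) = 0
G(2) = mex({0}) = 1
G(3) = mex({0}) = 1
G(4) = mex({0, 1}) = 2
G(5) = mex({0, 1}) = 2
G(6) = mex({0, 1, 2}) = 3
G(7) = mex({0, 1, 2}) = 3
G(8) = mex({0, 1, 2, 3}) = 4
G(9) = mex({0, 1, 2, 3}) = 4
G(10) = mex({0, 1, 2, 3, 4}) = 5
G(11) = mex({1, 2, 3, 4}) = 0
G(12) = mex({1, 2, 3, 4, 5}) = 0
G(13) = mex({0, 2, 3, 4, 5}) = 1
G(14) = mex({0, 2, 3, 4, 5}) = 1
G(15) = mex({0, 1, 3, 4, 5}) = 2
G(16) = mex({0, 1, 3, 4}) = 2
G(17) = mex({0, 1, 2, 4, 5}) = 3
G(18) = mex({0, 1, 2, 4, 5}) = 3
G(19) = mex({0, 1, 2, 3, 5}) = 4
Observe that G(11)..G(19) = 0, 0, 1, 1, 2, 2, 3, 3, 4 repeats G(0)..G(8) = 0, 0, 1, 1, 2, 2, 3, 3, 4.
For k >= max(S) = 9, G(k) is determined by the previous 9 values G(k-9)..G(k-1); a window of 9 consecutive values has recurred shifted by 11, so by induction G(k + 11) = G(k) for all k >= 0: the sequence is periodic from the start with period 11.
One period: G(0..10) = 0, 0, 1, 1, 2, 2, 3, 3, 4, 4, 5.
52 mod 11 = 8, so G(52) = G(8) = 4.

4


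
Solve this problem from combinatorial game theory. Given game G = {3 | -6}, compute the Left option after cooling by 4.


Original game: {3 | -6} (a switch {a | b} with a > b).
Cooling by t (for t below the temperature (a - b)/2 = 9/2) taxes each move by t: {a | b} cooled by t is {a - t | b + t}.
Cooling amount: t = 4
Cooled Left option: 3 - 4 = -1
Cooled Right option: -6 + 4 = -2
Cooled game: {-1 | -2}
Left option = -1

-1


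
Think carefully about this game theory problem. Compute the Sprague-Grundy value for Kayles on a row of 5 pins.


Kayles: a move removes 1 or 2 adjacent pins from a contiguous row.
Removing pins from a row of k leaves two independent rows (a, b) with a + b = k - 1 (one pin) or a + b = k - 2 (two pins); an end removal gives a = 0.
By Sprague-Grundy, G(k) = mex{ G(a) XOR G(b) } over all these splits. G(0) = 0.
G(1): splits (0,0):0^0=0 -> mex({0}) = 1
G(2): splits (0,1):0^1=1 (0,0):0^0=0 -> mex({0, 1}) = 2
G(3): splits (0,2):0^2=2 (1,1):1^1=0 (0,1):0^1=1 -> mex({0, 1, 2}) = 3
G(4): splits (0,3):0^3=3 (1,2):1^2=3 (0,2):0^2=2 (1,1):1^1=0 -> mex({0, 2, 3}) = 1
G(5): splits (0,4):0^1=1 (1,3):1^3=2 (2,2):2^2=0 (0,3):0^3=3 (1,2):1^2=3 -> mex({0, 1, 2, 3}) = 4
Therefore G(5) = 4.

4


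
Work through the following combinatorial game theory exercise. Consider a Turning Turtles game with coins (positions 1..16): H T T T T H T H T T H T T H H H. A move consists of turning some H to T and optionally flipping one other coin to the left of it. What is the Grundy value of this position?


Coins: H T T T T H T H T T H T T H H H
Key fact: a single head at position k behaves exactly like a Nim heap of size k (turning it to T and optionally flipping a coin at j < k corresponds to moving the heap from k to j, or to 0), and heads combine as a disjunctive sum (two heads at the same place would cancel, matching j XOR j = 0). So the Nim-value is the XOR of the 1-indexed positions of the heads.
Face-up positions (1-indexed): [1, 6, 8, 11, 14, 15, 16]
XOR 0 with 1: 0 XOR 1 = 1
XOR 1 with 6: 1 XOR 6 = 7
XOR 7 with 8: 7 XOR 8 = 15
XOR 15 with 11: 15 XOR 11 = 4
XOR 4 with 14: 4 XOR 14 = 10
XOR 10 with 15: 10 XOR 15 = 5
XOR 5 with 16: 5 XOR 16 = 21
Nim-value = 21

21


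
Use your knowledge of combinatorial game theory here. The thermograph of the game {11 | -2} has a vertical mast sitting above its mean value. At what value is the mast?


Game = {11 | -2}, a switch {a | b} with numbers a > b.
Its thermograph has left wall a - t and right wall b + t, which meet at t = (a - b)/2, where both equal (a + b)/2. So the mast (mean value) is at (a + b)/2.
Mean = (11 + (-2))/2 = 9/2 = 9/2

9/2


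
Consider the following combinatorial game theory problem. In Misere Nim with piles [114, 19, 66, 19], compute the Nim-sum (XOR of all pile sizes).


We need the XOR (exclusive or) of all pile sizes.
After XOR-ing pile 1 (size 114): 0 XOR 114 = 114
After XOR-ing pile 2 (size 19): 114 XOR 19 = 97
After XOR-ing pile 3 (size 66): 97 XOR 66 = 35
After XOR-ing pile 4 (size 19): 35 XOR 19 = 48
The Nim-value of this position is 48.

48


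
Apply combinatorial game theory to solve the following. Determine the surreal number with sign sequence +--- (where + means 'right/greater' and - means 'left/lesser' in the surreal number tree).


Sign expansion: +---
Rule: track bounds (lo, hi), initially (-inf, +inf). On '+', the current value becomes lo and we move to the simplest number in (value, hi): value + 1 if hi = +inf, otherwise the midpoint (value + hi)/2. On '-', the current value becomes hi and we move to value - 1 if lo = -inf, otherwise the midpoint (lo + value)/2.
Start at 0.
Step 1: sign = +, move right. Bounds: (0, +inf). Value = 1
Step 2: sign = -, move left. Bounds: (0, 1). Value = 1/2
Step 3: sign = -, move left. Bounds: (0, 1/2). Value = 1/4
Step 4: sign = -, move left. Bounds: (0, 1/4). Value = 1/8
The surreal number with sign expansion +--- is 1/8.

1/8
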